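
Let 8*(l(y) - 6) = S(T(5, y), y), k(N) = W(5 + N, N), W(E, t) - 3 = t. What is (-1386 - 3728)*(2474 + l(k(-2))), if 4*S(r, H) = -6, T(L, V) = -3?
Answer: -101454089/8 ≈ -1.2682e+7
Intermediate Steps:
W(E, t) = 3 + t
k(N) = 3 + N
S(r, H) = -3/2 (S(r, H) = (¼)*(-6) = -3/2)
l(y) = 93/16 (l(y) = 6 + (⅛)*(-3/2) = 6 - 3/16 = 93/16)
(-1386 - 3728)*(2474 + l(k(-2))) = (-1386 - 3728)*(2474 + 93/16) = -5114*39677/16 = -101454089/8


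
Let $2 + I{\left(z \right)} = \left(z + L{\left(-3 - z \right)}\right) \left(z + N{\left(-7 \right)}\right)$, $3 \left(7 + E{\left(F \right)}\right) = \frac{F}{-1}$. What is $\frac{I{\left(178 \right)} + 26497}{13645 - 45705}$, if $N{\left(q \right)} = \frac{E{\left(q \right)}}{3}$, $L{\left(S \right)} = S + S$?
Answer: $\frac{53737}{288540} \approx 0.18624$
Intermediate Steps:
$L{\left(S \right)} = 2 S$
$E{\left(F \right)} = -7 - \frac{F}{3}$ ($E{\left(F \right)} = -7 + \frac{F \frac{1}{-1}}{3} = -7 + \frac{F \left(-1\right)}{3} = -7 + \frac{\left(-1\right) F}{3} = -7 - \frac{F}{3}$)
$N{\left(q \right)} = - \frac{7}{3} - \frac{q}{9}$ ($N{\left(q \right)} = \frac{-7 - \frac{q}{3}}{3} = \left(-7 - \frac{q}{3}\right) \frac{1}{3} = - \frac{7}{3} - \frac{q}{9}$)
$I{\left(z \right)} = -2 + \left(-6 - z\right) \left(- \frac{14}{9} + z\right)$ ($I{\left(z \right)} = -2 + \left(z + 2 \left(-3 - z\right)\right) \left(z - \frac{14}{9}\right) = -2 + \left(z - \left(6 + 2 z\right)\right) \left(z + \left(- \frac{7}{3} + \frac{7}{9}\right)\right) = -2 + \left(-6 - z\right) \left(z - \frac{14}{9}\right) = -2 + \left(-6 - z\right) \left(- \frac{14}{9} + z\right)$)
$\frac{I{\left(178 \right)} + 26497}{13645 - 45705} = \frac{\left(\frac{22}{3} - 178^{2} - \frac{7120}{9}\right) + 26497}{13645 - 45705} = \frac{\left(\frac{22}{3} - 31684 - \frac{7120}{9}\right) + 26497}{-32060} = \left(\left(\frac{22}{3} - 31684 - \frac{7120}{9}\right) + 26497\right) \left(- \frac{1}{32060}\right) = \left(- \frac{292210}{9} + 26497\right) \left(- \frac{1}{32060}\right) = \left(- \frac{53737}{9}\right) \left(- \frac{1}{32060}\right) = \frac{53737}{288540}$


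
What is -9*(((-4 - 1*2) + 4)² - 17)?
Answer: 117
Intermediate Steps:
-9*(((-4 - 1*2) + 4)² - 17) = -9*(((-4 - 2) + 4)² - 17) = -9*((-6 + 4)² - 17) = -9*((-2)² - 17) = -9*(4 - 17) = -9*(-13) = 117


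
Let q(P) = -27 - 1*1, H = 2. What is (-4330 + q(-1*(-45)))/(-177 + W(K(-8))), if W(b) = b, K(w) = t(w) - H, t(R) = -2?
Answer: 4358/181 ≈ 24.077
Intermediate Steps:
K(w) = -4 (K(w) = -2 - 1*2 = -2 - 2 = -4)
q(P) = -28 (q(P) = -27 - 1 = -28)
(-4330 + q(-1*(-45)))/(-177 + W(K(-8))) = (-4330 - 28)/(-177 - 4) = -4358/(-181) = -4358*(-1/181) = 4358/181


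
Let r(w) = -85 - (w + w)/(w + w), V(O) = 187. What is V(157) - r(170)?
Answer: 273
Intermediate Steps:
r(w) = -86 (r(w) = -85 - 2*w/(2*w) = -85 - 2*w*1/(2*w) = -85 - 1*1 = -85 - 1 = -86)
V(157) - r(170) = 187 - 1*(-86) = 187 + 86 = 273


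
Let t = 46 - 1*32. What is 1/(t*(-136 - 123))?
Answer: -1/3626 ≈ -0.00027579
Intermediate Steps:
t = 14 (t = 46 - 32 = 14)
1/(t*(-136 - 123)) = 1/(14*(-136 - 123)) = 1/(14*(-259)) = 1/(-3626) = -1/3626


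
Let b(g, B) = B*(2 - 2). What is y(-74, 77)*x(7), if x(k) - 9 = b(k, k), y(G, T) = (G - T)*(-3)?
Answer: 4077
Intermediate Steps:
y(G, T) = -3*G + 3*T
b(g, B) = 0 (b(g, B) = B*0 = 0)
x(k) = 9 (x(k) = 9 + 0 = 9)
y(-74, 77)*x(7) = (-3*(-74) + 3*77)*9 = (222 + 231)*9 = 453*9 = 4077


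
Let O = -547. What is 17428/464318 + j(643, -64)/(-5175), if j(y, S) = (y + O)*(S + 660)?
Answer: -4412704798/400474275 ≈ -11.019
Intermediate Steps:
j(y, S) = (-547 + y)*(660 + S) (j(y, S) = (y - 547)*(S + 660) = (-547 + y)*(660 + S))
17428/464318 + j(643, -64)/(-5175) = 17428/464318 + (-361020 - 547*(-64) + 660*643 - 64*643)/(-5175) = 17428*(1/464318) + (-361020 + 35008 + 424380 - 41152)*(-1/5175) = 8714/232159 + 57216*(-1/5175) = 8714/232159 - 19072/1725 = -4412704798/400474275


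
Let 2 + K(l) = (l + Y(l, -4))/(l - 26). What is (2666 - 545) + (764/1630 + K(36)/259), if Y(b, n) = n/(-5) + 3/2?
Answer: 8956234289/4221700 ≈ 2121.5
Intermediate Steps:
Y(b, n) = 3/2 - n/5 (Y(b, n) = n*(-1/5) + 3*(1/2) = -n/5 + 3/2 = 3/2 - n/5)
K(l) = -2 + (23/10 + l)/(-26 + l) (K(l) = -2 + (l + (3/2 - 1/5*(-4)))/(l - 26) = -2 + (l + (3/2 + 4/5))/(-26 + l) = -2 + (l + 23/10)/(-26 + l) = -2 + (23/10 + l)/(-26 + l))
(2666 - 545) + (764/1630 + K(36)/259) = (2666 - 545) + (764/1630 + ((543/10 - 1*36)/(-26 + 36))/259) = 2121 + (764*(1/1630) + ((543/10 - 36)/10)*(1/259)) = 2121 + (382/815 + ((1/10)*(183/10))*(1/259)) = 2121 + (382/815 + (183/100)*(1/259)) = 2121 + (382/815 + 183/25900) = 2121 + 2008589/4221700 = 8956234289/4221700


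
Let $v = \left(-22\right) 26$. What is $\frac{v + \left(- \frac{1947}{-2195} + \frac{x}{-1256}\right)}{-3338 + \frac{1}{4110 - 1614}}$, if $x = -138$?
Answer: $\frac{491153488176}{2871210530905} \approx 0.17106$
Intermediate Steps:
$v = -572$
$\frac{v + \left(- \frac{1947}{-2195} + \frac{x}{-1256}\right)}{-3338 + \frac{1}{4110 - 1614}} = \frac{-572 - \left(- \frac{1947}{2195} - \frac{69}{628}\right)}{-3338 + \frac{1}{4110 - 1614}} = \frac{-572 - - \frac{1374171}{1378460}}{-3338 + \frac{1}{2496}} = \frac{-572 + \left(\frac{1947}{2195} + \frac{69}{628}\right)}{-3338 + \frac{1}{2496}} = \frac{-572 + \frac{1374171}{1378460}}{- \frac{8331647}{2496}} = \left(- \frac{787104949}{1378460}\right) \left(- \frac{2496}{8331647}\right) = \frac{491153488176}{2871210530905}$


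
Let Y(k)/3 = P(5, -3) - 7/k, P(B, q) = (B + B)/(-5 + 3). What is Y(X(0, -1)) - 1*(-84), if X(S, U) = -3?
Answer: 76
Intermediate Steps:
P(B, q) = -B (P(B, q) = (2*B)/(-2) = (2*B)*(-½) = -B)
Y(k) = -15 - 21/k (Y(k) = 3*(-1*5 - 7/k) = 3*(-5 - 7/k) = -15 - 21/k)
Y(X(0, -1)) - 1*(-84) = (-15 - 21/(-3)) - 1*(-84) = (-15 - 21*(-⅓)) + 84 = (-15 + 7) + 84 = -8 + 84 = 76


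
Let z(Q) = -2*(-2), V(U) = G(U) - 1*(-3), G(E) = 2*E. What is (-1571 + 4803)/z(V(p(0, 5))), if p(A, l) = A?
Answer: 808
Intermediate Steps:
V(U) = 3 + 2*U (V(U) = 2*U - 1*(-3) = 2*U + 3 = 3 + 2*U)
z(Q) = 4
(-1571 + 4803)/z(V(p(0, 5))) = (-1571 + 4803)/4 = 3232*(1/4) = 808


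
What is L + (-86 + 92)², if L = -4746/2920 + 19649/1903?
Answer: 124193401/2778380 ≈ 44.700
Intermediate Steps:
L = 24171721/2778380 (L = -4746*1/2920 + 19649*(1/1903) = -2373/1460 + 19649/1903 = 24171721/2778380 ≈ 8.6999)
L + (-86 + 92)² = 24171721/2778380 + (-86 + 92)² = 24171721/2778380 + 6² = 24171721/2778380 + 36 = 124193401/2778380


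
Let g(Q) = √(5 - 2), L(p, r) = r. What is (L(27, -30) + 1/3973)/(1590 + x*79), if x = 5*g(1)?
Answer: -12634034/545631955 + 9415931*√3/1636895865 ≈ -0.013192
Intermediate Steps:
g(Q) = √3
x = 5*√3 ≈ 8.6602
(L(27, -30) + 1/3973)/(1590 + x*79) = (-30 + 1/3973)/(1590 + (5*√3)*79) = (-30 + 1/3973)/(1590 + 395*√3) = -119189/(3973*(1590 + 395*√3))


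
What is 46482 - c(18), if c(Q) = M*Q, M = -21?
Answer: 46860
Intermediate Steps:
c(Q) = -21*Q
46482 - c(18) = 46482 - (-21)*18 = 46482 - 1*(-378) = 46482 + 378 = 46860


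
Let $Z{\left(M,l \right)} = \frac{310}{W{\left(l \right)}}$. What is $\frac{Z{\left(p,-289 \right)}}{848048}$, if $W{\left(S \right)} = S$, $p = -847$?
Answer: $- \frac{155}{122542936} \approx -1.2649 \cdot 10^{-6}$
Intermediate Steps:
$Z{\left(M,l \right)} = \frac{310}{l}$
$\frac{Z{\left(p,-289 \right)}}{848048} = \frac{310 \frac{1}{-289}}{848048} = 310 \left(- \frac{1}{289}\right) \frac{1}{848048} = \left(- \frac{310}{289}\right) \frac{1}{848048} = - \frac{155}{122542936}$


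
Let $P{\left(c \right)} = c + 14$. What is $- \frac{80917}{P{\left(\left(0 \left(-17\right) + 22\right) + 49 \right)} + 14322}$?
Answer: $- \frac{80917}{14407} \approx -5.6165$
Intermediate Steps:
$P{\left(c \right)} = 14 + c$
$- \frac{80917}{P{\left(\left(0 \left(-17\right) + 22\right) + 49 \right)} + 14322} = - \frac{80917}{\left(14 + \left(\left(0 \left(-17\right) + 22\right) + 49\right)\right) + 14322} = - \frac{80917}{\left(14 + \left(\left(0 + 22\right) + 49\right)\right) + 14322} = - \frac{80917}{\left(14 + \left(22 + 49\right)\right) + 14322} = - \frac{80917}{\left(14 + 71\right) + 14322} = - \frac{80917}{85 + 14322} = - \frac{80917}{14407}$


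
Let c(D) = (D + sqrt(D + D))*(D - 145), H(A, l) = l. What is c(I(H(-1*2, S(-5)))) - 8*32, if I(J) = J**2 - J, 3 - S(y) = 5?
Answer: -1090 - 278*sqrt(3) ≈ -1571.5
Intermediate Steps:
S(y) = -2 (S(y) = 3 - 1*5 = 3 - 5 = -2)
c(D) = (-145 + D)*(D + sqrt(2)*sqrt(D)) (c(D) = (D + sqrt(2*D))*(-145 + D) = (D + sqrt(2)*sqrt(D))*(-145 + D) = (-145 + D)*(D + sqrt(2)*sqrt(D)))
c(I(H(-1*2, S(-5)))) - 8*32 = ((-2*(-1 - 2))**2 - (-290)*(-1 - 2) + sqrt(2)*(-2*(-1 - 2))**(3/2) - 145*sqrt(2)*sqrt(-2*(-1 - 2))) - 8*32 = ((-2*(-3))**2 - (-290)*(-3) + sqrt(2)*(-2*(-3))**(3/2) - 145*sqrt(2)*sqrt(-2*(-3))) - 1*256 = (6**2 - 145*6 + sqrt(2)*6**(3/2) - 145*sqrt(2)*sqrt(6)) - 256 = (36 - 870 + sqrt(2)*(6*sqrt(6)) - 290*sqrt(3)) - 256 = (36 - 870 + 12*sqrt(3) - 290*sqrt(3)) - 256 = (-834 - 278*sqrt(3)) - 256 = -1090 - 278*sqrt(3)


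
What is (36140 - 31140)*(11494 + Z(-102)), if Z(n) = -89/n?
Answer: 2931192500/51 ≈ 5.7474e+7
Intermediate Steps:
(36140 - 31140)*(11494 + Z(-102)) = (36140 - 31140)*(11494 - 89/(-102)) = 5000*(11494 - 89*(-1/102)) = 5000*(11494 + 89/102) = 5000*(1172477/102) = 2931192500/51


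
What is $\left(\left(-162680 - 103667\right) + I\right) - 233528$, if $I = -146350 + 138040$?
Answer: $-508185$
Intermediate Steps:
$I = -8310$
$\left(\left(-162680 - 103667\right) + I\right) - 233528 = \left(\left(-162680 - 103667\right) - 8310\right) - 233528 = \left(-266347 - 8310\right) - 233528 = -274657 - 233528 = -508185$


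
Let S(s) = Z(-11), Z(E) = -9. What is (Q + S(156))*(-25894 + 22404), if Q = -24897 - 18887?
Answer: 152837570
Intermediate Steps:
Q = -43784
S(s) = -9
(Q + S(156))*(-25894 + 22404) = (-43784 - 9)*(-25894 + 22404) = -43793*(-3490) = 152837570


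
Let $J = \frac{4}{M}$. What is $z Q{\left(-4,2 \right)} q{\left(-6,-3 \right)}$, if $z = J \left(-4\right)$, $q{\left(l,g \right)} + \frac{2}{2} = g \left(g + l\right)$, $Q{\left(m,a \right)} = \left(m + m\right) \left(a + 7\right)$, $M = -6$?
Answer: $-4992$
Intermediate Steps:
$Q{\left(m,a \right)} = 2 m \left(7 + a\right)$
$J = - \frac{2}{3}$ ($J = \frac{4}{-6} = 4 \left(- \frac{1}{6}\right) = - \frac{2}{3} \approx -0.66667$)
$q{\left(l,g \right)} = -1 + g \left(g + l\right)$
$z = \frac{8}{3}$ ($z = \left(- \frac{2}{3}\right) \left(-4\right) = \frac{8}{3} \approx 2.6667$)
$z Q{\left(-4,2 \right)} q{\left(-6,-3 \right)} = \frac{8 \cdot 2 \left(-4\right) \left(7 + 2\right)}{3} \left(-1 + \left(-3\right)^{2} - -18\right) = \frac{8 \cdot 2 \left(-4\right) 9}{3} \left(-1 + 9 + 18\right) = \frac{8}{3} \left(-72\right) 26 = \left(-192\right) 26 = -4992$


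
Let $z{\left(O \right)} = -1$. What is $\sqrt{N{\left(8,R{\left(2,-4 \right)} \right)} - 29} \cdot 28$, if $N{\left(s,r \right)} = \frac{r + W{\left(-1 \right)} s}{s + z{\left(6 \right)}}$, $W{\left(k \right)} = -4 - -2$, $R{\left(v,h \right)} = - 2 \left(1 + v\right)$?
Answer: $60 i \sqrt{7} \approx 158.75 i$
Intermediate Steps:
$R{\left(v,h \right)} = -2 - 2 v$
$W{\left(k \right)} = -2$ ($W{\left(k \right)} = -4 + 2 = -2$)
$N{\left(s,r \right)} = \frac{r - 2 s}{-1 + s}$ ($N{\left(s,r \right)} = \frac{r - 2 s}{s - 1} = \frac{r - 2 s}{-1 + s}$)
$\sqrt{N{\left(8,R{\left(2,-4 \right)} \right)} - 29} \cdot 28 = \sqrt{\frac{\left(-2 - 4\right) - 16}{-1 + 8} - 29} \cdot 28 = \sqrt{\frac{\left(-2 - 4\right) - 16}{7} - 29} \cdot 28 = \sqrt{\frac{-6 - 16}{7} - 29} \cdot 28 = \sqrt{\frac{1}{7} \left(-22\right) - 29} \cdot 28 = \sqrt{- \frac{22}{7} - 29} \cdot 28 = \sqrt{- \frac{225}{7}} \cdot 28 = \frac{15 i \sqrt{7}}{7} \cdot 28 = 60 i \sqrt{7}$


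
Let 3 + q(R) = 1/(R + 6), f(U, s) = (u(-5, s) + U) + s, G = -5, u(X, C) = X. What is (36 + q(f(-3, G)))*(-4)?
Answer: -920/7 ≈ -131.43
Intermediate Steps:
f(U, s) = -5 + U + s (f(U, s) = (-5 + U) + s = -5 + U + s)
q(R) = -3 + 1/(6 + R) (q(R) = -3 + 1/(R + 6) = -3 + 1/(6 + R))
(36 + q(f(-3, G)))*(-4) = (36 + (-17 - 3*(-5 - 3 - 5))/(6 + (-5 - 3 - 5)))*(-4) = (36 + (-17 - 3*(-13))/(6 - 13))*(-4) = (36 + (-17 + 39)/(-7))*(-4) = (36 - 1/7*22)*(-4) = (36 - 22/7)*(-4) = (230/7)*(-4) = -920/7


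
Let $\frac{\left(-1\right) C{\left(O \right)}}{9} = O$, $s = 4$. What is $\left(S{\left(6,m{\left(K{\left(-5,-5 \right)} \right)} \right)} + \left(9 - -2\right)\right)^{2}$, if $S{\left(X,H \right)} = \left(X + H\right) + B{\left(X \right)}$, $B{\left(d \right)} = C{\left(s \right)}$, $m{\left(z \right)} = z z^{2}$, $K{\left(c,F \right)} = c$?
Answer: $20736$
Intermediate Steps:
$C{\left(O \right)} = - 9 O$
$m{\left(z \right)} = z^{3}$
$B{\left(d \right)} = -36$ ($B{\left(d \right)} = \left(-9\right) 4 = -36$)
$S{\left(X,H \right)} = -36 + H + X$ ($S{\left(X,H \right)} = \left(X + H\right) - 36 = \left(H + X\right) - 36 = -36 + H + X$)
$\left(S{\left(6,m{\left(K{\left(-5,-5 \right)} \right)} \right)} + \left(9 - -2\right)\right)^{2} = \left(\left(-36 + \left(-5\right)^{3} + 6\right) + \left(9 - -2\right)\right)^{2} = \left(\left(-36 - 125 + 6\right) + \left(9 + 2\right)\right)^{2} = \left(-155 + 11\right)^{2} = \left(-144\right)^{2} = 20736$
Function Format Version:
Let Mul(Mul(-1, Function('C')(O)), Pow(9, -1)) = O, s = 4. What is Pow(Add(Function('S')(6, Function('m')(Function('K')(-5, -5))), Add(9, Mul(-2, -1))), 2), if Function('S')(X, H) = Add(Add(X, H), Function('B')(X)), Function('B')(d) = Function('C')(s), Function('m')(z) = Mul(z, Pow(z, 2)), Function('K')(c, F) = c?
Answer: 20736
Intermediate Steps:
Function('C')(O) = Mul(-9, O)
Function('m')(z) = Pow(z, 3)
Function('B')(d) = -36 (Function('B')(d) = Mul(-9, 4) = -36)
Function('S')(X, H) = Add(-36, H, X) (Function('S')(X, H) = Add(Add(X, H), -36) = Add(Add(H, X), -36) = Add(-36, H, X))
Pow(Add(Function('S')(6, Function('m')(Function('K')(-5, -5))), Add(9, Mul(-2, -1))), 2) = Pow(Add(Add(-36, Pow(-5, 3), 6), Add(9, Mul(-2, -1))), 2) = Pow(Add(Add(-36, -125, 6), Add(9, 2)), 2) = Pow(Add(-155, 11), 2) = Pow(-144, 2) = 20736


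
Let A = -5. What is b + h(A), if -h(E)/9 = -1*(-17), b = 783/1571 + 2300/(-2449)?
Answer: -590344720/3847379 ≈ -153.44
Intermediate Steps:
b = -1695733/3847379 (b = 783*(1/1571) + 2300*(-1/2449) = 783/1571 - 2300/2449 = -1695733/3847379 ≈ -0.44075)
h(E) = -153 (h(E) = -(-9)*(-17) = -9*17 = -153)
b + h(A) = -1695733/3847379 - 153 = -590344720/3847379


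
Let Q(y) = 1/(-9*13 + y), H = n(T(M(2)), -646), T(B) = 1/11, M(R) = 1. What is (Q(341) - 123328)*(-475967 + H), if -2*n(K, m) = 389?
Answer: 26308371419133/448 ≈ 5.8724e+10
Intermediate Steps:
T(B) = 1/11
n(K, m) = -389/2 (n(K, m) = -½*389 = -389/2)
H = -389/2 ≈ -194.50
Q(y) = 1/(-117 + y)
(Q(341) - 123328)*(-475967 + H) = (1/(-117 + 341) - 123328)*(-475967 - 389/2) = (1/224 - 123328)*(-952323/2) = -27625471/224*(-952323/2) = 26308371419133/448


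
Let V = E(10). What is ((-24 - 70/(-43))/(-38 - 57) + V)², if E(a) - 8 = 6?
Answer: 3381655104/16687225 ≈ 202.65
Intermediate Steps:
E(a) = 14 (E(a) = 8 + 6 = 14)
V = 14
((-24 - 70/(-43))/(-38 - 57) + V)² = ((-24 - 70/(-43))/(-38 - 57) + 14)² = ((-24 - 70*(-1/43))/(-95) + 14)² = ((-24 + 70/43)*(-1/95) + 14)² = (-962/43*(-1/95) + 14)² = (962/4085 + 14)² = (58152/4085)² = 3381655104/16687225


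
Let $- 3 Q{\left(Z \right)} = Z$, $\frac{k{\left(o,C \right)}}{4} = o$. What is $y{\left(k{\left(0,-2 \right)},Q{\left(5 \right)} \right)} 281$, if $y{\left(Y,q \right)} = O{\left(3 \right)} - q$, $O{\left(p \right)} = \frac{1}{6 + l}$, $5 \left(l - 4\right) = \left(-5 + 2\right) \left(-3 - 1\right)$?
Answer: $\frac{91325}{186} \approx 490.99$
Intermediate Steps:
$l = \frac{32}{5}$ ($l = 4 + \frac{\left(-5 + 2\right) \left(-3 - 1\right)}{5} = 4 + \frac{\left(-3\right) \left(-4\right)}{5} = 4 + \frac{1}{5} \cdot 12 = 4 + \frac{12}{5} = \frac{32}{5} \approx 6.4$)
$k{\left(o,C \right)} = 4 o$
$O{\left(p \right)} = \frac{5}{62}$ ($O{\left(p \right)} = \frac{1}{6 + \frac{32}{5}} = \frac{1}{\frac{62}{5}} = \frac{5}{62}$)
$Q{\left(Z \right)} = - \frac{Z}{3}$
$y{\left(Y,q \right)} = \frac{5}{62} - q$
$y{\left(k{\left(0,-2 \right)},Q{\left(5 \right)} \right)} 281 = \left(\frac{5}{62} - \left(- \frac{1}{3}\right) 5\right) 281 = \left(\frac{5}{62} - - \frac{5}{3}\right) 281 = \left(\frac{5}{62} + \frac{5}{3}\right) 281 = \frac{325}{186} \cdot 281 = \frac{91325}{186}$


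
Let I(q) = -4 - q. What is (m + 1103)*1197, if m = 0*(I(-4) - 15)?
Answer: 1320291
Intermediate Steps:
m = 0 (m = 0*((-4 - 1*(-4)) - 15) = 0*((-4 + 4) - 15) = 0*(0 - 15) = 0*(-15) = 0)
(m + 1103)*1197 = (0 + 1103)*1197 = 1103*1197 = 1320291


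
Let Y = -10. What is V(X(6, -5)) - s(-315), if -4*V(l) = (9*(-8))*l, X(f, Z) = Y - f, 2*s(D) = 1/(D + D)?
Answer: -362879/1260 ≈ -288.00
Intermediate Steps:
s(D) = 1/(4*D) (s(D) = 1/(2*(D + D)) = 1/(2*((2*D))) = (1/(2*D))/2 = 1/(4*D))
X(f, Z) = -10 - f
V(l) = 18*l (V(l) = -9*(-8)*l/4 = -(-18)*l = 18*l)
V(X(6, -5)) - s(-315) = 18*(-10 - 1*6) - 1/(4*(-315)) = 18*(-10 - 6) - (-1)/(4*315) = 18*(-16) - 1*(-1/1260) = -288 + 1/1260 = -362879/1260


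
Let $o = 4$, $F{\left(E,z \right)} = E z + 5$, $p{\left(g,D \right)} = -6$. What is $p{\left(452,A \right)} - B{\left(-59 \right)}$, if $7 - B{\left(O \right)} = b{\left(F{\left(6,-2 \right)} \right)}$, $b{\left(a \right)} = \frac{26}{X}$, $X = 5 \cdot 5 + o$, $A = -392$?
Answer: $- \frac{351}{29} \approx -12.103$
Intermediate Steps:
$F{\left(E,z \right)} = 5 + E z$
$X = 29$ ($X = 5 \cdot 5 + 4 = 25 + 4 = 29$)
$b{\left(a \right)} = \frac{26}{29}$
$B{\left(O \right)} = \frac{177}{29}$ ($B{\left(O \right)} = 7 - \frac{26}{29} = \frac{177}{29}$)
$p{\left(452,A \right)} - B{\left(-59 \right)} = -6 - \frac{177}{29} = - \frac{351}{29}$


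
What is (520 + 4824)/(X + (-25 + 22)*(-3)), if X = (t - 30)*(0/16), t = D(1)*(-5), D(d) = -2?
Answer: 5344/9 ≈ 593.78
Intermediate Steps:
t = 10 (t = -2*(-5) = 10)
X = 0 (X = (10 - 30)*(0/16) = -0/16 = -20*0 = 0)
(520 + 4824)/(X + (-25 + 22)*(-3)) = (520 + 4824)/(0 + (-25 + 22)*(-3)) = 5344/(0 - 3*(-3)) = 5344/(0 + 9) = 5344/9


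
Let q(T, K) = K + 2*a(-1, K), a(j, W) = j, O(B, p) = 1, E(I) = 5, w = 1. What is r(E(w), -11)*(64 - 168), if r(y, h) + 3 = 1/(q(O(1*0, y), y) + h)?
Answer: 325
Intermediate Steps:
q(T, K) = -2 + K (q(T, K) = K + 2*(-1) = K - 2 = -2 + K)
r(y, h) = -3 + 1/(-2 + h + y) (r(y, h) = -3 + 1/((-2 + y) + h) = -3 + 1/(-2 + h + y))
r(E(w), -11)*(64 - 168) = ((7 - 3*(-11) - 3*5)/(-2 - 11 + 5))*(64 - 168) = ((7 + 33 - 15)/(-8))*(-104) = -⅛*25*(-104) = -25/8*(-104) = 325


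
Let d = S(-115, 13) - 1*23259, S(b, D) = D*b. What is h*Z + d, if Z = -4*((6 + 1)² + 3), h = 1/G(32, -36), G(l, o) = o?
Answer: -222734/9 ≈ -24748.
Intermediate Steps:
d = -24754 (d = 13*(-115) - 1*23259 = -1495 - 23259 = -24754)
h = -1/36 (h = 1/(-36) = -1/36 ≈ -0.027778)
Z = -208 (Z = -4*(7² + 3) = -4*(49 + 3) = -4*52 = -208)
h*Z + d = -1/36*(-208) - 24754 = 52/9 - 24754 = -222734/9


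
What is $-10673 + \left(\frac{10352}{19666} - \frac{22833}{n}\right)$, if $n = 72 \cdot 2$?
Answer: $- \frac{1704025249}{157328} \approx -10831.0$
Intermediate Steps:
$n = 144$
$-10673 + \left(\frac{10352}{19666} - \frac{22833}{n}\right) = -10673 + \left(\frac{10352}{19666} - \frac{22833}{144}\right) = -10673 + \left(10352 \cdot \frac{1}{19666} - \frac{2537}{16}\right) = -10673 + \left(\frac{5176}{9833} - \frac{2537}{16}\right) = -10673 - \frac{24863505}{157328} = - \frac{1704025249}{157328}$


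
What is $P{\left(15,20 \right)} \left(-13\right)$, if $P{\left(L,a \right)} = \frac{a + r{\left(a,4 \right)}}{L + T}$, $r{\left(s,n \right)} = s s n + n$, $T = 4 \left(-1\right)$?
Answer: $- \frac{21112}{11} \approx -1919.3$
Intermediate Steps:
$T = -4$
$r{\left(s,n \right)} = n + n s^{2}$ ($r{\left(s,n \right)} = s^{2} n + n = n s^{2} + n = n + n s^{2}$)
$P{\left(L,a \right)} = \frac{4 + a + 4 a^{2}}{-4 + L}$ ($P{\left(L,a \right)} = \frac{a + 4 \left(1 + a^{2}\right)}{L - 4} = \frac{a + \left(4 + 4 a^{2}\right)}{-4 + L} = \frac{4 + a + 4 a^{2}}{-4 + L}$)
$P{\left(15,20 \right)} \left(-13\right) = \frac{4 + 20 + 4 \cdot 20^{2}}{-4 + 15} \left(-13\right) = \frac{4 + 20 + 4 \cdot 400}{11} \left(-13\right) = \frac{4 + 20 + 1600}{11} \left(-13\right) = \frac{1}{11} \cdot 1624 \left(-13\right) = \frac{1624}{11} \left(-13\right) = - \frac{21112}{11}$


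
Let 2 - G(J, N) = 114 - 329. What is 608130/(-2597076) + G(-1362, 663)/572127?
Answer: -2144222389/9171958646 ≈ -0.23378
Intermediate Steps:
G(J, N) = 217 (G(J, N) = 2 - (114 - 329) = 2 - 1*(-215) = 2 + 215 = 217)
608130/(-2597076) + G(-1362, 663)/572127 = 608130/(-2597076) + 217/572127 = 608130*(-1/2597076) + 217*(1/572127) = -33785/144282 + 217/572127 = -2144222389/9171958646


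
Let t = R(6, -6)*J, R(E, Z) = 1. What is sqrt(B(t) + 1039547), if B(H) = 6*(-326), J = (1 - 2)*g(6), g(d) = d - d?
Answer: sqrt(1037591) ≈ 1018.6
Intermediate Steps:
g(d) = 0
J = 0 (J = (1 - 2)*0 = -1*0 = 0)
t = 0 (t = 1*0 = 0)
B(H) = -1956
sqrt(B(t) + 1039547) = sqrt(-1956 + 1039547) = sqrt(1037591)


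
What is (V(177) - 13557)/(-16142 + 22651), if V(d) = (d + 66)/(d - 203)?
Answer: -352725/169234 ≈ -2.0842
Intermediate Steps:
V(d) = (66 + d)/(-203 + d)
(V(177) - 13557)/(-16142 + 22651) = ((66 + 177)/(-203 + 177) - 13557)/(-16142 + 22651) = (243/(-26) - 13557)/6509 = (-1/26*243 - 13557)*(1/6509) = (-243/26 - 13557)*(1/6509) = -352725/26*1/6509 = -352725/169234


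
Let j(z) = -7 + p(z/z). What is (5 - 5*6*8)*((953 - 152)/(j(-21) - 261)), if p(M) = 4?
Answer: 62745/88 ≈ 713.01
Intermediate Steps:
j(z) = -3 (j(z) = -7 + 4 = -3)
(5 - 5*6*8)*((953 - 152)/(j(-21) - 261)) = (5 - 5*6*8)*((953 - 152)/(-3 - 261)) = (5 - 30*8)*(801/(-264)) = (5 - 240)*(801*(-1/264)) = -235*(-267/88) = 62745/88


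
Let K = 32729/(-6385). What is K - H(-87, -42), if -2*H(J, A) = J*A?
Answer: 11632666/6385 ≈ 1821.9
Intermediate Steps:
K = -32729/6385 (K = 32729*(-1/6385) = -32729/6385 ≈ -5.1259)
H(J, A) = -A*J/2 (H(J, A) = -J*A/2 = -A*J/2)
K - H(-87, -42) = -32729/6385 - (-1)*(-42)*(-87)/2 = -32729/6385 - 1*(-1827) = -32729/6385 + 1827 = 11632666/6385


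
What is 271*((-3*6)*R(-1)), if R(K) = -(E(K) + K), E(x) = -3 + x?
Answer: -24390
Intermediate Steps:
R(K) = 3 - 2*K (R(K) = -((-3 + K) + K) = -(-3 + 2*K) = 3 - 2*K)
271*((-3*6)*R(-1)) = 271*((-3*6)*(3 - 2*(-1))) = 271*(-18*(3 + 2)) = 271*(-18*5) = 271*(-90) = -24390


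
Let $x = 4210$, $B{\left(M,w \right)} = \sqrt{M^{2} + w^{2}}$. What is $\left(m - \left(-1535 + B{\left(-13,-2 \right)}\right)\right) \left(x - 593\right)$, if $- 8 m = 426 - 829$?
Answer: $\frac{45874411}{8} - 3617 \sqrt{173} \approx 5.6867 \cdot 10^{6}$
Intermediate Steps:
$m = \frac{403}{8}$ ($m = - \frac{426 - 829}{8} = \left(- \frac{1}{8}\right) \left(-403\right) = \frac{403}{8} \approx 50.375$)
$\left(m - \left(-1535 + B{\left(-13,-2 \right)}\right)\right) \left(x - 593\right) = \left(\frac{403}{8} + \left(1535 - \sqrt{\left(-13\right)^{2} + \left(-2\right)^{2}}\right)\right) \left(4210 - 593\right) = \left(\frac{403}{8} + \left(1535 - \sqrt{169 + 4}\right)\right) 3617 = \left(\frac{403}{8} + \left(1535 - \sqrt{173}\right)\right) 3617 = \left(\frac{12683}{8} - \sqrt{173}\right) 3617 = \frac{45874411}{8} - 3617 \sqrt{173}$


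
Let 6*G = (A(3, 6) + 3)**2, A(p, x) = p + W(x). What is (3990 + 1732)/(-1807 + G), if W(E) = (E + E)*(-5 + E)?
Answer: -5722/1753 ≈ -3.2641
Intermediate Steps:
W(E) = 2*E*(-5 + E) (W(E) = (2*E)*(-5 + E) = 2*E*(-5 + E))
A(p, x) = p + 2*x*(-5 + x)
G = 54 (G = ((3 + 2*6*(-5 + 6)) + 3)**2/6 = ((3 + 2*6*1) + 3)**2/6 = ((3 + 12) + 3)**2/6 = (15 + 3)**2/6 = (1/6)*18**2 = (1/6)*324 = 54)
(3990 + 1732)/(-1807 + G) = (3990 + 1732)/(-1807 + 54) = 5722/(-1753) = 5722*(-1/1753) = -5722/1753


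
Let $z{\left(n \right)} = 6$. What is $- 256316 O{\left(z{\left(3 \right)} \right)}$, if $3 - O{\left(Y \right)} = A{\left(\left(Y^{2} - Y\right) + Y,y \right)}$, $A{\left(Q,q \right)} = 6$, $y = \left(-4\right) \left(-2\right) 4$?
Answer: $768948$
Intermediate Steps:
$y = 32$ ($y = 8 \cdot 4 = 32$)
$O{\left(Y \right)} = -3$ ($O{\left(Y \right)} = 3 - 6 = -3$)
$- 256316 O{\left(z{\left(3 \right)} \right)} = \left(-256316\right) \left(-3\right) = 768948$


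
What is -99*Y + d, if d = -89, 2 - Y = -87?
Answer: -8900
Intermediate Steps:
Y = 89 (Y = 2 - 1*(-87) = 2 + 87 = 89)
-99*Y + d = -99*89 - 89 = -8811 - 89 = -8900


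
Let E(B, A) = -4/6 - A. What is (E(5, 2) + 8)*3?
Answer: 16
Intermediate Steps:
E(B, A) = -⅔ - A (E(B, A) = -4*⅙ - A = -⅔ - A)
(E(5, 2) + 8)*3 = ((-⅔ - 1*2) + 8)*3 = ((-⅔ - 2) + 8)*3 = (-8/3 + 8)*3 = (16/3)*3 = 16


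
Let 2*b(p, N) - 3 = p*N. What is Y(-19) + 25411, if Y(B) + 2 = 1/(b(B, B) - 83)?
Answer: 2515492/99 ≈ 25409.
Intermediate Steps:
b(p, N) = 3/2 + N*p/2 (b(p, N) = 3/2 + (p*N)/2 = 3/2 + (N*p)/2 = 3/2 + N*p/2)
Y(B) = -2 + 1/(-163/2 + B²/2) (Y(B) = -2 + 1/((3/2 + B*B/2) - 83) = -2 + 1/((3/2 + B²/2) - 83) = -2 + 1/(-163/2 + B²/2))
Y(-19) + 25411 = 2*(164 - 1*(-19)²)/(-163 + (-19)²) + 25411 = 2*(164 - 1*361)/(-163 + 361) + 25411 = 2*(164 - 361)/198 + 25411 = 2*(1/198)*(-197) + 25411 = -197/99 + 25411 = 2515492/99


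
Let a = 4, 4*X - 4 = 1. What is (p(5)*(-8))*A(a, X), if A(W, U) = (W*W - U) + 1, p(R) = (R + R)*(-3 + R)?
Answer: -2520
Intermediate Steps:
X = 5/4 (X = 1 + (1/4)*1 = 1 + 1/4 = 5/4 ≈ 1.2500)
p(R) = 2*R*(-3 + R) (p(R) = (2*R)*(-3 + R) = 2*R*(-3 + R))
A(W, U) = 1 + W**2 - U (A(W, U) = (W**2 - U) + 1 = 1 + W**2 - U)
(p(5)*(-8))*A(a, X) = ((2*5*(-3 + 5))*(-8))*(1 + 4**2 - 1*5/4) = ((2*5*2)*(-8))*(1 + 16 - 5/4) = (20*(-8))*(63/4) = -160*63/4 = -2520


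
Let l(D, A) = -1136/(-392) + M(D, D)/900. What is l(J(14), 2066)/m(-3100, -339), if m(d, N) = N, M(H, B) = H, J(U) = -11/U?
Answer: -255523/29899800 ≈ -0.0085460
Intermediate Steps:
l(D, A) = 142/49 + D/900 (l(D, A) = -1136/(-392) + D/900 = -1136*(-1/392) + D*(1/900) = 142/49 + D/900)
l(J(14), 2066)/m(-3100, -339) = (142/49 + (-11/14)/900)/(-339) = (142/49 + (-11*1/14)/900)*(-1/339) = (142/49 + (1/900)*(-11/14))*(-1/339) = (142/49 - 11/12600)*(-1/339) = (255523/88200)*(-1/339) = -255523/29899800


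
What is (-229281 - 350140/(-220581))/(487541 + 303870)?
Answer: -50574682121/174570229791 ≈ -0.28971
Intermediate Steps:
(-229281 - 350140/(-220581))/(487541 + 303870) = (-229281 - 350140*(-1/220581))/791411 = (-229281 + 350140/220581)*(1/791411) = -50574682121/220581*1/791411 = -50574682121/174570229791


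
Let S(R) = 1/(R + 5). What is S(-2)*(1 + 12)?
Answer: 13/3 ≈ 4.3333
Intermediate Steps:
S(R) = 1/(5 + R)
S(-2)*(1 + 12) = (1 + 12)/(5 - 2) = 13/3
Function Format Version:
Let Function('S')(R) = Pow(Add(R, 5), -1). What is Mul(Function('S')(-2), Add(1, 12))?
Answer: Rational(13, 3) ≈ 4.3333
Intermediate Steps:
Function('S')(R) = Pow(Add(5, R), -1)
Mul(Function('S')(-2), Add(1, 12)) = Mul(Pow(Add(5, -2), -1), Add(1, 12)) = Mul(Pow(3, -1), 13) = Mul(Rational(1, 3), 13) = Rational(13, 3)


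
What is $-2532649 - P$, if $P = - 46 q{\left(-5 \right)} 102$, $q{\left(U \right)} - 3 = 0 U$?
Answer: $-2518573$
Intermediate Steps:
$q{\left(U \right)} = 3$ ($q{\left(U \right)} = 3 + 0 U = 3 + 0 = 3$)
$P = -14076$ ($P = \left(-46\right) 3 \cdot 102 = \left(-138\right) 102 = -14076$)
$-2532649 - P = -2532649 - -14076 = -2532649 + 14076 = -2518573$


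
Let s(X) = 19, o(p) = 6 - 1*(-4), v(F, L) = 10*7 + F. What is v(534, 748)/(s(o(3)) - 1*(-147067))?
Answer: 302/73543 ≈ 0.0041064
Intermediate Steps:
v(F, L) = 70 + F
o(p) = 10 (o(p) = 6 + 4 = 10)
v(534, 748)/(s(o(3)) - 1*(-147067)) = (70 + 534)/(19 - 1*(-147067)) = 604/(19 + 147067) = 604/147086 = 604*(1/147086) = 302/73543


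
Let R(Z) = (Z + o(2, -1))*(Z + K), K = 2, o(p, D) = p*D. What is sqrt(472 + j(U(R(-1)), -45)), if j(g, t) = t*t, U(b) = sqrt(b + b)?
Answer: sqrt(2497) ≈ 49.970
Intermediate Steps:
o(p, D) = D*p
R(Z) = (-2 + Z)*(2 + Z) (R(Z) = (Z - 1*2)*(Z + 2) = (Z - 2)*(2 + Z) = (-2 + Z)*(2 + Z))
U(b) = sqrt(2)*sqrt(b) (U(b) = sqrt(2*b) = sqrt(2)*sqrt(b))
j(g, t) = t**2
sqrt(472 + j(U(R(-1)), -45)) = sqrt(472 + (-45)**2) = sqrt(472 + 2025) = sqrt(2497)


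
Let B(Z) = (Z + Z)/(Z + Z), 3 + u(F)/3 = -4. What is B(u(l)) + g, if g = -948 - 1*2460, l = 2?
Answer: -3407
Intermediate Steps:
u(F) = -21 (u(F) = -9 + 3*(-4) = -9 - 12 = -21)
g = -3408 (g = -948 - 2460 = -3408)
B(Z) = 1 (B(Z) = (2*Z)/((2*Z)) = (2*Z)*(1/(2*Z)) = 1)
B(u(l)) + g = 1 - 3408 = -3407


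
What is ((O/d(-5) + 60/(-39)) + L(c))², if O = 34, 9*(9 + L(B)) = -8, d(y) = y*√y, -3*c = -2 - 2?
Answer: 207621641/1711125 - 90916*I*√5/2925 ≈ 121.34 - 69.502*I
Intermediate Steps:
c = 4/3 (c = -(-2 - 2)/3 = -⅓*(-4) = 4/3 ≈ 1.3333)
d(y) = y^(3/2)
L(B) = -89/9 (L(B) = -9 + (⅑)*(-8) = -9 - 8/9 = -89/9)
((O/d(-5) + 60/(-39)) + L(c))² = ((34/((-5)^(3/2)) + 60/(-39)) - 89/9)² = ((34/((-5*I*√5)) + 60*(-1/39)) - 89/9)² = ((34*(I*√5/25) - 20/13) - 89/9)² = ((34*I*√5/25 - 20/13) - 89/9)² = ((-20/13 + 34*I*√5/25) - 89/9)² = (-1337/117 + 34*I*√5/25)²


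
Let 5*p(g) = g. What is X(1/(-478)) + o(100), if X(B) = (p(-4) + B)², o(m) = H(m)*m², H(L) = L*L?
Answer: 571210003674889/5712100 ≈ 1.0000e+8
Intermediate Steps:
H(L) = L²
p(g) = g/5
o(m) = m⁴ (o(m) = m²*m² = m⁴)
X(B) = (-⅘ + B)² (X(B) = ((⅕)*(-4) + B)² = (-⅘ + B)²)
X(1/(-478)) + o(100) = (-4 + 5/(-478))²/25 + 100⁴ = (-4 + 5*(-1/478))²/25 + 100000000 = (-4 - 5/478)²/25 + 100000000 = (-1917/478)²/25 + 100000000 = (1/25)*(3674889/228484) + 100000000 = 3674889/5712100 + 100000000 = 571210003674889/5712100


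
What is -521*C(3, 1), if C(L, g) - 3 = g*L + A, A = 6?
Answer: -6252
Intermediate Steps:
C(L, g) = 9 + L*g (C(L, g) = 3 + (g*L + 6) = 3 + (L*g + 6) = 3 + (6 + L*g) = 9 + L*g)
-521*C(3, 1) = -521*(9 + 3*1) = -521*(9 + 3) = -521*12 = -6252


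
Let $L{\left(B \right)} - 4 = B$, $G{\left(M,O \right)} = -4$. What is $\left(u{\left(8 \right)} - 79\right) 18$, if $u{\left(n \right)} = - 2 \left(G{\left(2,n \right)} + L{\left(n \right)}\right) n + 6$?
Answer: $-3618$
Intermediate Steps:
$L{\left(B \right)} = 4 + B$
$u{\left(n \right)} = 6 - 2 n^{2}$ ($u{\left(n \right)} = - 2 \left(-4 + \left(4 + n\right)\right) n + 6 = - 2 n n + 6 = - 2 n^{2} + 6 = 6 - 2 n^{2}$)
$\left(u{\left(8 \right)} - 79\right) 18 = \left(\left(6 - 2 \cdot 8^{2}\right) - 79\right) 18 = \left(\left(6 - 128\right) - 79\right) 18 = \left(-122 - 79\right) 18 = \left(-201\right) 18 = -3618$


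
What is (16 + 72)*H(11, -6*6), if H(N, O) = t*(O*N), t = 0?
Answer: 0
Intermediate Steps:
H(N, O) = 0 (H(N, O) = 0*(O*N) = 0*(N*O) = 0)
(16 + 72)*H(11, -6*6) = (16 + 72)*0 = 88*0 = 0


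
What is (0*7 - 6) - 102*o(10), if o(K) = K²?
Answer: -10206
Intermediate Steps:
(0*7 - 6) - 102*o(10) = (0*7 - 6) - 102*10² = (0 - 6) - 102*100 = -6 - 10200 = -10206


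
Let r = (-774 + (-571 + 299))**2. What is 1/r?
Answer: 1/1094116 ≈ 9.1398e-7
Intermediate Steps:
r = 1094116 (r = (-774 - 272)**2 = (-1046)**2 = 1094116)
1/r = 1/1094116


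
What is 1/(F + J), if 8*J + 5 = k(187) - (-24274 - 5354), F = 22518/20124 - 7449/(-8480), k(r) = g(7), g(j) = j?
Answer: 4740320/17566428431 ≈ 0.00026985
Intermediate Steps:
k(r) = 7
F = 9468231/4740320 (F = 22518*(1/20124) - 7449*(-1/8480) = 1251/1118 + 7449/8480 = 9468231/4740320 ≈ 1.9974)
J = 14815/4 (J = -5/8 + (7 - (-24274 - 5354))/8 = -5/8 + (7 - 1*(-29628))/8 = -5/8 + (7 + 29628)/8 = -5/8 + (1/8)*29635 = -5/8 + 29635/8 = 14815/4 ≈ 3703.8)
1/(F + J) = 1/(9468231/4740320 + 14815/4) = 1/(17566428431/4740320) = 4740320/17566428431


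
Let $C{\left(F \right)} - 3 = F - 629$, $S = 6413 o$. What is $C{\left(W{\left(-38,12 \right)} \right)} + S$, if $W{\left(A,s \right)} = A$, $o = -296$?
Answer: $-1898912$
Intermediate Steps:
$S = -1898248$ ($S = 6413 \left(-296\right) = -1898248$)
$C{\left(F \right)} = -626 + F$ ($C{\left(F \right)} = 3 + \left(F - 629\right) = 3 + \left(-629 + F\right) = -626 + F$)
$C{\left(W{\left(-38,12 \right)} \right)} + S = \left(-626 - 38\right) - 1898248 = -664 - 1898248 = -1898912$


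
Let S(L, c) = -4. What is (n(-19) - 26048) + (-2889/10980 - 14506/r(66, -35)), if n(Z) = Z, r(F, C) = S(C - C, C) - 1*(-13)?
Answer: -303915869/10980 ≈ -27679.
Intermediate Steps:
r(F, C) = 9 (r(F, C) = -4 - 1*(-13) = -4 + 13 = 9)
(n(-19) - 26048) + (-2889/10980 - 14506/r(66, -35)) = (-19 - 26048) + (-2889/10980 - 14506/9) = -26067 + (-2889*1/10980 - 14506*1/9) = -26067 + (-321/1220 - 14506/9) = -26067 - 17700209/10980 = -303915869/10980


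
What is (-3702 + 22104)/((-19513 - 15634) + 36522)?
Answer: 18402/1375 ≈ 13.383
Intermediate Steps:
(-3702 + 22104)/((-19513 - 15634) + 36522) = 18402/(-35147 + 36522) = 18402/1375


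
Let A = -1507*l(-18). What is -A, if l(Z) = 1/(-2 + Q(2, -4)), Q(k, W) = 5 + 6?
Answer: 1507/9 ≈ 167.44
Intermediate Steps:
Q(k, W) = 11
l(Z) = ⅑ (l(Z) = 1/(-2 + 11) = 1/9 = ⅑)
A = -1507/9 (A = -1507*⅑ = -1507/9 ≈ -167.44)
-A = -1*(-1507/9) = 1507/9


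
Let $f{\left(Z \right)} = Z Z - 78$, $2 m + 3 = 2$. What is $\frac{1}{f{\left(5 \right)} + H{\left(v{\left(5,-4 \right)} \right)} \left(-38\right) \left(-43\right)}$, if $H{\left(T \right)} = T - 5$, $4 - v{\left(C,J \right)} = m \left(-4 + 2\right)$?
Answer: $- \frac{1}{3321} \approx -0.00030111$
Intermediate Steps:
$m = - \frac{1}{2}$ ($m = - \frac{3}{2} + \frac{1}{2} \cdot 2 = - \frac{3}{2} + 1 = - \frac{1}{2} \approx -0.5$)
$v{\left(C,J \right)} = 3$ ($v{\left(C,J \right)} = 4 - - \frac{-4 + 2}{2} = 4 - \left(- \frac{1}{2}\right) \left(-2\right) = 4 - 1 = 3$)
$H{\left(T \right)} = -5 + T$
$f{\left(Z \right)} = -78 + Z^{2}$ ($f{\left(Z \right)} = Z^{2} - 78 = -78 + Z^{2}$)
$\frac{1}{f{\left(5 \right)} + H{\left(v{\left(5,-4 \right)} \right)} \left(-38\right) \left(-43\right)} = \frac{1}{\left(-78 + 5^{2}\right) + \left(-5 + 3\right) \left(-38\right) \left(-43\right)} = \frac{1}{\left(-78 + 25\right) + \left(-2\right) \left(-38\right) \left(-43\right)} = \frac{1}{-53 + 76 \left(-43\right)} = \frac{1}{-53 - 3268} = \frac{1}{-3321} = - \frac{1}{3321}$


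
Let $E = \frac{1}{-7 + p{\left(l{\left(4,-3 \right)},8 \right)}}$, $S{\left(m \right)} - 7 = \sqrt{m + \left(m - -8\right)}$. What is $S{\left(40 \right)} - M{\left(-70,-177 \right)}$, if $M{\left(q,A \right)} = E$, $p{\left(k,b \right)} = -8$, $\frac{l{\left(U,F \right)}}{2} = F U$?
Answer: $\frac{106}{15} + 2 \sqrt{22} \approx 16.448$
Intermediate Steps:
$S{\left(m \right)} = 7 + \sqrt{8 + 2 m}$ ($S{\left(m \right)} = 7 + \sqrt{m + \left(m - -8\right)} = 7 + \sqrt{m + \left(m + 8\right)} = 7 + \sqrt{m + \left(8 + m\right)} = 7 + \sqrt{8 + 2 m}$)
$l{\left(U,F \right)} = 2 F U$
$E = - \frac{1}{15}$ ($E = \frac{1}{-7 - 8} = \frac{1}{-15} = - \frac{1}{15} \approx -0.066667$)
$M{\left(q,A \right)} = - \frac{1}{15}$
$S{\left(40 \right)} - M{\left(-70,-177 \right)} = \left(7 + \sqrt{8 + 2 \cdot 40}\right) - - \frac{1}{15} = \left(7 + \sqrt{8 + 80}\right) + \frac{1}{15} = \left(7 + \sqrt{88}\right) + \frac{1}{15} = \left(7 + 2 \sqrt{22}\right) + \frac{1}{15} = \frac{106}{15} + 2 \sqrt{22}$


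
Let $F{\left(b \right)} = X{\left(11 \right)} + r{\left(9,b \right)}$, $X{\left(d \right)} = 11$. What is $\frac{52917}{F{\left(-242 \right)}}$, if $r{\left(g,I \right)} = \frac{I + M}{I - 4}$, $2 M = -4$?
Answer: $\frac{6508791}{1475} \approx 4412.7$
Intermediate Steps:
$M = -2$ ($M = \frac{1}{2} \left(-4\right) = -2$)
$r{\left(g,I \right)} = \frac{-2 + I}{-4 + I}$ ($r{\left(g,I \right)} = \frac{I - 2}{I - 4} = \frac{-2 + I}{-4 + I}$)
$F{\left(b \right)} = 11 + \frac{-2 + b}{-4 + b}$
$\frac{52917}{F{\left(-242 \right)}} = \frac{52917}{2 \frac{1}{-4 - 242} \left(-23 + 6 \left(-242\right)\right)} = \frac{52917}{2 \frac{1}{-246} \left(-23 - 1452\right)} = \frac{52917}{2 \left(- \frac{1}{246}\right) \left(-1475\right)} = \frac{52917}{\frac{1475}{123}} = 52917 \cdot \frac{123}{1475} = \frac{6508791}{1475}$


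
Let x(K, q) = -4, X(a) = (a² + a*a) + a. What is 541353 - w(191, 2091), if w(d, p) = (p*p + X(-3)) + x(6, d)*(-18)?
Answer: -3831015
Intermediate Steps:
X(a) = a + 2*a² (X(a) = (a² + a²) + a = 2*a² + a = a + 2*a²)
w(d, p) = 87 + p² (w(d, p) = (p*p - 3*(1 + 2*(-3))) - 4*(-18) = (p² - 3*(1 - 6)) + 72 = (p² - 3*(-5)) + 72 = (p² + 15) + 72 = (15 + p²) + 72 = 87 + p²)
541353 - w(191, 2091) = 541353 - (87 + 2091²) = 541353 - (87 + 4372281) = 541353 - 1*4372368 = 541353 - 4372368 = -3831015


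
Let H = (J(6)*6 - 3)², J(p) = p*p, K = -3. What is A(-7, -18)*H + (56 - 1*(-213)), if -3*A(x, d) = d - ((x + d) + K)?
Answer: -150961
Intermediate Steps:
J(p) = p²
H = 45369 (H = (6²*6 - 3)² = (36*6 - 3)² = (216 - 3)² = 213² = 45369)
A(x, d) = -1 + x/3 (A(x, d) = -(d - ((x + d) - 3))/3 = -(d - ((d + x) - 3))/3 = -(d - (-3 + d + x))/3 = -(d + (3 - d - x))/3 = -(3 - x)/3 = -1 + x/3)
A(-7, -18)*H + (56 - 1*(-213)) = (-1 + (⅓)*(-7))*45369 + (56 - 1*(-213)) = (-1 - 7/3)*45369 + (56 + 213) = -10/3*45369 + 269 = -151230 + 269 = -150961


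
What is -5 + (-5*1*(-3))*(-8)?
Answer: -125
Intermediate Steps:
-5 + (-5*1*(-3))*(-8) = -5 - 5*(-3)*(-8) = -5 + 15*(-8) = -5 - 120 = -125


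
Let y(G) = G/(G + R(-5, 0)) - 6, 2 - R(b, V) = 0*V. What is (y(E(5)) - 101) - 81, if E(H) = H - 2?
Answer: -937/5 ≈ -187.40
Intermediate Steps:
R(b, V) = 2 (R(b, V) = 2 - 0*V = 2 - 1*0 = 2 + 0 = 2)
E(H) = -2 + H
y(G) = -6 + G/(2 + G) (y(G) = G/(G + 2) - 6 = G/(2 + G) - 6 = -6 + G/(2 + G))
(y(E(5)) - 101) - 81 = ((-12 - 5*(-2 + 5))/(2 + (-2 + 5)) - 101) - 81 = ((-12 - 5*3)/(2 + 3) - 101) - 81 = ((-12 - 15)/5 - 101) - 81 = ((⅕)*(-27) - 101) - 81 = (-27/5 - 101) - 81 = -532/5 - 81 = -937/5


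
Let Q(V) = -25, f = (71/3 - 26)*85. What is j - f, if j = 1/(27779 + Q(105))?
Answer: 16513633/83262 ≈ 198.33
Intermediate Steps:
f = -595/3 (f = (71*(⅓) - 26)*85 = (71/3 - 26)*85 = -7/3*85 = -595/3 ≈ -198.33)
j = 1/27754 (j = 1/(27779 - 25) = 1/27754 ≈ 3.6031e-5)
j - f = 1/27754 - 1*(-595/3) = 1/27754 + 595/3 = 16513633/83262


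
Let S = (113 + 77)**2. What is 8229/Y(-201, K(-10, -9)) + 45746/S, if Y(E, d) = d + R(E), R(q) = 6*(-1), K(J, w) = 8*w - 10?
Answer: -73260313/794200 ≈ -92.244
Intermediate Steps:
K(J, w) = -10 + 8*w
R(q) = -6
S = 36100 (S = 190**2 = 36100)
Y(E, d) = -6 + d (Y(E, d) = d - 6 = -6 + d)
8229/Y(-201, K(-10, -9)) + 45746/S = 8229/(-6 + (-10 + 8*(-9))) + 45746/36100 = 8229/(-6 + (-10 - 72)) + 45746*(1/36100) = 8229/(-6 - 82) + 22873/18050 = 8229/(-88) + 22873/18050 = 8229*(-1/88) + 22873/18050 = -8229/88 + 22873/18050 = -73260313/794200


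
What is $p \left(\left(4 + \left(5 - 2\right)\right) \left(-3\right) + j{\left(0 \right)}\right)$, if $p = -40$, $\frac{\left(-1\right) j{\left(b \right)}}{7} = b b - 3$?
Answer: $0$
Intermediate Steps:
$j{\left(b \right)} = 21 - 7 b^{2}$ ($j{\left(b \right)} = - 7 \left(b b - 3\right) = - 7 \left(b^{2} - 3\right) = - 7 \left(-3 + b^{2}\right) = 21 - 7 b^{2}$)
$p \left(\left(4 + \left(5 - 2\right)\right) \left(-3\right) + j{\left(0 \right)}\right) = - 40 \left(\left(4 + \left(5 - 2\right)\right) \left(-3\right) + \left(21 - 7 \cdot 0^{2}\right)\right) = - 40 \left(\left(4 + 3\right) \left(-3\right) + \left(21 - 0\right)\right) = - 40 \left(7 \left(-3\right) + \left(21 + 0\right)\right) = - 40 \left(-21 + 21\right) = \left(-40\right) 0 = 0$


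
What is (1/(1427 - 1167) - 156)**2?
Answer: 1645032481/67600 ≈ 24335.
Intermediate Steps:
(1/(1427 - 1167) - 156)**2 = (1/260 - 156)**2 = (-40559/260)**2 = 1645032481/67600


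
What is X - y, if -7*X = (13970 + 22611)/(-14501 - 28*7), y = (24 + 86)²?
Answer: -1244799319/102879 ≈ -12100.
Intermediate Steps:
y = 12100 (y = 110² = 12100)
X = 36581/102879 (X = -(13970 + 22611)/(7*(-14501 - 28*7)) = -36581/(7*(-14501 - 196)) = -36581/(7*(-14697)) = -36581*(-1)/(7*14697) = -⅐*(-36581/14697) = 36581/102879 ≈ 0.35557)
X - y = 36581/102879 - 1*12100 = 36581/102879 - 12100 = -1244799319/102879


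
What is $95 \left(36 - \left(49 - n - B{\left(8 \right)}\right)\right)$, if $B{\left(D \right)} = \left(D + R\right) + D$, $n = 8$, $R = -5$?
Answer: $570$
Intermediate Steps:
$B{\left(D \right)} = -5 + 2 D$ ($B{\left(D \right)} = \left(D - 5\right) + D = \left(-5 + D\right) + D = -5 + 2 D$)
$95 \left(36 - \left(49 - n - B{\left(8 \right)}\right)\right) = 95 \left(36 + \left(\left(\left(-5 + 2 \cdot 8\right) + 8\right) - 49\right)\right) = 95 \left(36 + \left(\left(\left(-5 + 16\right) + 8\right) - 49\right)\right) = 95 \left(36 + \left(\left(11 + 8\right) - 49\right)\right) = 95 \left(36 + \left(19 - 49\right)\right) = 95 \left(36 - 30\right) = 95 \cdot 6 = 570$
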